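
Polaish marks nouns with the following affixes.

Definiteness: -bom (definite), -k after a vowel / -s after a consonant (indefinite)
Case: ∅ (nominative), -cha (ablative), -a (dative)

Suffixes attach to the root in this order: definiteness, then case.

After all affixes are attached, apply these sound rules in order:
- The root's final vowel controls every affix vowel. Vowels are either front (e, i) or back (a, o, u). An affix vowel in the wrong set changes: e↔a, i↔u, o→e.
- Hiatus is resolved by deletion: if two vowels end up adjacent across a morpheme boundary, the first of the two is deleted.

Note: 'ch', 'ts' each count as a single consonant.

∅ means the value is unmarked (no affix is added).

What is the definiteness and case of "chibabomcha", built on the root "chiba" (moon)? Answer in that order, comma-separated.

Segment: chiba-bom-cha.
definiteness: -bom → definite.
case: -cha → ablative.

definite, ablative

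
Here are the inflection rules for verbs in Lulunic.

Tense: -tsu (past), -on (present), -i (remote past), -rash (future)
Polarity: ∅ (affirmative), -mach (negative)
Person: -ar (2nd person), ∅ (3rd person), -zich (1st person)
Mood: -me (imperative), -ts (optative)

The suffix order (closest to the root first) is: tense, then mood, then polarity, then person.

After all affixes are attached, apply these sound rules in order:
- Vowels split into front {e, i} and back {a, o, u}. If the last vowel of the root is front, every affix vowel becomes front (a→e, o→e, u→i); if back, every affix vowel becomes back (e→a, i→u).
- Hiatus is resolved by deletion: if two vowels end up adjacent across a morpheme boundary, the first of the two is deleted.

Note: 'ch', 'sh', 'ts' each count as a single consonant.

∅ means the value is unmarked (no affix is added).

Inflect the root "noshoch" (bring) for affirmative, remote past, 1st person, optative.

Attach tense remote past -i → noshochi.
Attach mood optative -ts → noshochits.
polarity = affirmative: zero marking, form stays noshochits.
Attach person 1st person -zich → noshochitszich.
Apply vowel harmony: noshochitszich → noshochutszuch.
Vowel deletion: no change.

noshochutszuch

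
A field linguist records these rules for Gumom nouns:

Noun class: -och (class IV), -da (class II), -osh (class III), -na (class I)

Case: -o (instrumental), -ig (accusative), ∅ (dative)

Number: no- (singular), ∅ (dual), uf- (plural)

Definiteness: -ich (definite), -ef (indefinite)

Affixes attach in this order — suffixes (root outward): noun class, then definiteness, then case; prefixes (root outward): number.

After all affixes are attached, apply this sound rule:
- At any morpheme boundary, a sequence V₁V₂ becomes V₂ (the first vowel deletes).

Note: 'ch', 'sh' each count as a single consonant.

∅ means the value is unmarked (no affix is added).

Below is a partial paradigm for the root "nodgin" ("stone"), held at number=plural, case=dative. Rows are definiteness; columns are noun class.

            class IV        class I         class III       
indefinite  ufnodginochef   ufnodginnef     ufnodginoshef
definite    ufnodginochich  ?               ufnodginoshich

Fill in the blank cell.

Attach noun class class I -na → nodginna.
Attach definiteness definite -ich → nodginnaich.
Attach number plural uf- → ufnodginnaich.
case = dative: zero marking, form stays ufnodginnaich.
Apply vowel deletion: ufnodginnaich → ufnodginnich.

ufnodginnich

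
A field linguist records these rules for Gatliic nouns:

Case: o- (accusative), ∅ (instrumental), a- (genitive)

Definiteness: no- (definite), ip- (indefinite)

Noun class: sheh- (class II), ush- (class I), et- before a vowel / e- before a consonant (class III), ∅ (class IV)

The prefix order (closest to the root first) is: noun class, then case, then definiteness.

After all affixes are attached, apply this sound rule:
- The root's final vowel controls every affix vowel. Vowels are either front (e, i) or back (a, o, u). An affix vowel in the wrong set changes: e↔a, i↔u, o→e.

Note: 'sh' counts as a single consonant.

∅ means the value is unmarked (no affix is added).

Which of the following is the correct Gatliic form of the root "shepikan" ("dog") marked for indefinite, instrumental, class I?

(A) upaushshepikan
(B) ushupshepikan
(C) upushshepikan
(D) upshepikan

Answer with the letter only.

C

Attach noun class class I ush- → ushshepikan.
case = instrumental: zero marking, form stays ushshepikan.
Attach definiteness indefinite ip- → ipushshepikan.
Apply vowel harmony: ipushshepikan → upushshepikan.
So the correct form is upushshepikan, option (C).
(B) ushupshepikan is wrong: it has the affixes in the wrong order.
(D) upshepikan is wrong: it uses class IV instead of class I for noun class.
(A) upaushshepikan is wrong: it uses genitive instead of instrumental for case.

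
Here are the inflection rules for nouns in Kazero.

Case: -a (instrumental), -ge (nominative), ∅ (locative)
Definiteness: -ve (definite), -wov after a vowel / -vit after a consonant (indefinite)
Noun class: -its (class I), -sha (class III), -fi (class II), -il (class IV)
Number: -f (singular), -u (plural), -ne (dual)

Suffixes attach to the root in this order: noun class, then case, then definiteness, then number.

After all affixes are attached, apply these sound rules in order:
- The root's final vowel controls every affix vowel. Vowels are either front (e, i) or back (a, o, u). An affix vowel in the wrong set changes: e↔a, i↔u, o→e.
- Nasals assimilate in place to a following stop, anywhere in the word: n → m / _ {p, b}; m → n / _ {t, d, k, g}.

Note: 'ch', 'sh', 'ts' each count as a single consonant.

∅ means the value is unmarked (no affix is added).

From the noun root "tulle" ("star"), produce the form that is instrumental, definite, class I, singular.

Attach noun class class I -its → tulleits.
Attach case instrumental -a → tulleitsa.
Attach definiteness definite -ve → tulleitsave.
Attach number singular -f → tulleitsavef.
Apply vowel harmony: tulleitsavef → tulleitsevef.
Nasal assimilation: no change.

tulleitsevef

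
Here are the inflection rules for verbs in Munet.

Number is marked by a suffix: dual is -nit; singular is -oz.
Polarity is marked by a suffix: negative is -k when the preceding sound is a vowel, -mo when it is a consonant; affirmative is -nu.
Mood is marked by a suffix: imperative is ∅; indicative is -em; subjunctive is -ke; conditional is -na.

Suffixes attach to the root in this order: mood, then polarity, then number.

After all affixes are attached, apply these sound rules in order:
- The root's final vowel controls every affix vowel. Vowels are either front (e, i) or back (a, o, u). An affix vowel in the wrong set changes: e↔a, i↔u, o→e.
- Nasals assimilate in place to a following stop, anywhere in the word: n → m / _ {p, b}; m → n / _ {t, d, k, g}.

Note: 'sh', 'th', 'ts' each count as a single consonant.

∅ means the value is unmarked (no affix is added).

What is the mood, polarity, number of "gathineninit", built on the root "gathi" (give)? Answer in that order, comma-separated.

Segment: gathi-na-nu-nit.
mood: -na → conditional.
polarity: -nu → affirmative.
number: -nit → dual.

conditional, affirmative, dual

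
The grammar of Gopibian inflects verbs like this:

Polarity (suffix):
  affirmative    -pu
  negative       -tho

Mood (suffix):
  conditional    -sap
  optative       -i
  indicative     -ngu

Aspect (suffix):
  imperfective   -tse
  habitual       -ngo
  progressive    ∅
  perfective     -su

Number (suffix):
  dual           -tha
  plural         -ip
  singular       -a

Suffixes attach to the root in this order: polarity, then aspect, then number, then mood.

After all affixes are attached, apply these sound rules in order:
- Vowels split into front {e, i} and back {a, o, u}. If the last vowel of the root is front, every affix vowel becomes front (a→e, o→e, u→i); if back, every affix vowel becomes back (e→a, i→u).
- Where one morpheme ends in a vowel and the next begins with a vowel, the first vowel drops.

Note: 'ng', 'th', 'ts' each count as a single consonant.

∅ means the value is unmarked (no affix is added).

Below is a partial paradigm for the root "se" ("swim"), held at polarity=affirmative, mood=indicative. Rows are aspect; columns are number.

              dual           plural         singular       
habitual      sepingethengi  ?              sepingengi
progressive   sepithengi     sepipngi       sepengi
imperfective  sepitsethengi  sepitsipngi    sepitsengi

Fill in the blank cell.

Attach polarity affirmative -pu → sepu.
Attach aspect habitual -ngo → sepungo.
Attach number plural -ip → sepungoip.
Attach mood indicative -ngu → sepungoipngu.
Apply vowel harmony: sepungoipngu → sepingeipngi.
Apply vowel deletion: sepingeipngi → sepingipngi.

sepingipngi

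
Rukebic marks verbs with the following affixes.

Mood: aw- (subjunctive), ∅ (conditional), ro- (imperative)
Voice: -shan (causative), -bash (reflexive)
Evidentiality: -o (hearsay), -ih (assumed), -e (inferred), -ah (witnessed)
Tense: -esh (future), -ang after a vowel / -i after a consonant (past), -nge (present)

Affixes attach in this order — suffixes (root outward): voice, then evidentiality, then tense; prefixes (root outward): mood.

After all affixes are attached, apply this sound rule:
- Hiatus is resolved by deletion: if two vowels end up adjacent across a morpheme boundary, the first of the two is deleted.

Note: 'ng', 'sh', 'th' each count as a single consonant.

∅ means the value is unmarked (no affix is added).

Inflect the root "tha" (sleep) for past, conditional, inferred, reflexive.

Attach voice reflexive -bash → thabash.
mood = conditional: zero marking, form stays thabash.
Attach evidentiality inferred -e → thabashe.
Attach tense past -ang (after vowel 'e') → thabasheang.
Apply vowel deletion: thabasheang → thabashang.

thabashang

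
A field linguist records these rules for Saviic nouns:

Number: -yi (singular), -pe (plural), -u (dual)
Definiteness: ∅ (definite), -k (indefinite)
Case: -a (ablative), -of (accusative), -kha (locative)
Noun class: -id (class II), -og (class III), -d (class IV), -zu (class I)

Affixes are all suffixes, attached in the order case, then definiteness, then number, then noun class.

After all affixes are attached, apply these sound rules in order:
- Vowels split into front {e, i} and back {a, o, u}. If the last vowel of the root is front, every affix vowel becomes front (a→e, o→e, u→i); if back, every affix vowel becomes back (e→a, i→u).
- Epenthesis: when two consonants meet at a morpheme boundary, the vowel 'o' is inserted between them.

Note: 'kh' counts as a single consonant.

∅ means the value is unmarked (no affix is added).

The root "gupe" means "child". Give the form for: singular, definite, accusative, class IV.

gupeefoyid

Attach case accusative -of → gupeof.
definiteness = definite: zero marking, form stays gupeof.
Attach number singular -yi → gupeofyi.
Attach noun class class IV -d → gupeofyid.
Apply vowel harmony: gupeofyid → gupeefyid.
Apply epenthesis: gupeefyid → gupeefoyid.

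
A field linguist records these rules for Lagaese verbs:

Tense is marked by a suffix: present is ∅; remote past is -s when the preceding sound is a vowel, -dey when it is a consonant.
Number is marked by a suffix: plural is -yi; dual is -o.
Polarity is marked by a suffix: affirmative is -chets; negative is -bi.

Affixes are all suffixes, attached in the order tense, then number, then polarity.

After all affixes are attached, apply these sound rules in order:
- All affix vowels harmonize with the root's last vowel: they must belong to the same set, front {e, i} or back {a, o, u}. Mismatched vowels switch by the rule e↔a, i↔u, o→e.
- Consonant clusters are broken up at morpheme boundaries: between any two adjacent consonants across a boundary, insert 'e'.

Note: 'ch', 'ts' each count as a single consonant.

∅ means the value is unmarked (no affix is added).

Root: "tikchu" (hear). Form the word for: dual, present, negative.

tense = present: zero marking, form stays tikchu.
Attach number dual -o → tikchuo.
Attach polarity negative -bi → tikchuobi.
Apply vowel harmony: tikchuobi → tikchuobu.
Epenthesis: no change.

tikchuobu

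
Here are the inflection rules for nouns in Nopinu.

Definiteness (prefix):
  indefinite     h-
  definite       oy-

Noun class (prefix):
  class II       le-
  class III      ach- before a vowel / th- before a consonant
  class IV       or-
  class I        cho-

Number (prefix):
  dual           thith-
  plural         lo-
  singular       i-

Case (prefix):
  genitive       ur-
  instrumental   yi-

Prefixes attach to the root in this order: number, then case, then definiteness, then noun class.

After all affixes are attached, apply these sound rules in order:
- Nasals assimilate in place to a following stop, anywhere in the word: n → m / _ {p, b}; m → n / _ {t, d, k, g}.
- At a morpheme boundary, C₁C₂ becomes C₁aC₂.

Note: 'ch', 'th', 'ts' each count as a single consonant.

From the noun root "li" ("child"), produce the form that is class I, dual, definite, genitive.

chooyurathithali

Attach number dual thith- → thithli.
Attach case genitive ur- → urthithli.
Attach definiteness definite oy- → oyurthithli.
Attach noun class class I cho- → chooyurthithli.
Nasal assimilation: no change.
Apply epenthesis: chooyurthithli → chooyurathithali.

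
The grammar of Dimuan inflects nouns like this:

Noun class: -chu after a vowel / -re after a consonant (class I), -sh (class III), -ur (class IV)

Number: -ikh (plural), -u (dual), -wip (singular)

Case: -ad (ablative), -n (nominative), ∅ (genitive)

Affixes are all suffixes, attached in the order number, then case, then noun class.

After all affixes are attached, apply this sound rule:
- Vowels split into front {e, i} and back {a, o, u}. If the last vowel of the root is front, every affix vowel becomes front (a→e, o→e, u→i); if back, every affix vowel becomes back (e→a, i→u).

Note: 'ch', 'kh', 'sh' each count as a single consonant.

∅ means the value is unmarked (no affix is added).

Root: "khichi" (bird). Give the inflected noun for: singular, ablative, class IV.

khichiwipedir

Attach number singular -wip → khichiwip.
Attach case ablative -ad → khichiwipad.
Attach noun class class IV -ur → khichiwipadur.
Apply vowel harmony: khichiwipadur → khichiwipedir.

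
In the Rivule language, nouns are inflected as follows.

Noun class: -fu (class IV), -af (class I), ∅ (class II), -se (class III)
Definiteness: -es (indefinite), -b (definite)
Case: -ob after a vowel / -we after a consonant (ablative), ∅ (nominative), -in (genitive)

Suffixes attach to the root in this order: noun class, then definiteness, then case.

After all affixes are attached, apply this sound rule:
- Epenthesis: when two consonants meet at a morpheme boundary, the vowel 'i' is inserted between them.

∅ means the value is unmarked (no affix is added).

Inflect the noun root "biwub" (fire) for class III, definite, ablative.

biwubisebiwe

Attach noun class class III -se → biwubse.
Attach definiteness definite -b → biwubseb.
Attach case ablative -we (after consonant 'b') → biwubsebwe.
Apply epenthesis: biwubsebwe → biwubisebiwe.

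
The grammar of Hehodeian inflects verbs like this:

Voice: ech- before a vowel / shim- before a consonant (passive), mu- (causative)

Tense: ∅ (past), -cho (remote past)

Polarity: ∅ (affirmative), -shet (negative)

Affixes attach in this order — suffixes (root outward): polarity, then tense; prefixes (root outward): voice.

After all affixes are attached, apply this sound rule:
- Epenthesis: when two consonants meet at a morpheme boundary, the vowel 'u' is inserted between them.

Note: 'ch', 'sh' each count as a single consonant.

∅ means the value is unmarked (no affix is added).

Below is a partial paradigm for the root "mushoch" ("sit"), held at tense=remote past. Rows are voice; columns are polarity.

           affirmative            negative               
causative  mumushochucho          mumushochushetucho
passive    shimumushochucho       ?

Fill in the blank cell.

Attach polarity negative -shet → mushochshet.
Attach voice passive shim- (before consonant 'm') → shimmushochshet.
Attach tense remote past -cho → shimmushochshetcho.
Apply epenthesis: shimmushochshetcho → shimumushochushetucho.

shimumushochushetucho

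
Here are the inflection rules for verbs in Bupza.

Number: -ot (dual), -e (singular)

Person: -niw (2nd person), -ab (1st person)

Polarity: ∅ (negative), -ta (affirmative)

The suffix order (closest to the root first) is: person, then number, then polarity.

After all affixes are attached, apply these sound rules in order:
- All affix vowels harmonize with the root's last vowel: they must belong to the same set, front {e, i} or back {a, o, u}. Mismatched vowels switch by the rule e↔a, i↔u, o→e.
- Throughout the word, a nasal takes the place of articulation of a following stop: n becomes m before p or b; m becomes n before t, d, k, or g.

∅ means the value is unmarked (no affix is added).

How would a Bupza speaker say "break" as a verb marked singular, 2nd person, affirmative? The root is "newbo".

newbonuwata

Attach person 2nd person -niw → newboniw.
Attach number singular -e → newboniwe.
Attach polarity affirmative -ta → newboniweta.
Apply vowel harmony: newboniweta → newbonuwata.
Nasal assimilation: no change.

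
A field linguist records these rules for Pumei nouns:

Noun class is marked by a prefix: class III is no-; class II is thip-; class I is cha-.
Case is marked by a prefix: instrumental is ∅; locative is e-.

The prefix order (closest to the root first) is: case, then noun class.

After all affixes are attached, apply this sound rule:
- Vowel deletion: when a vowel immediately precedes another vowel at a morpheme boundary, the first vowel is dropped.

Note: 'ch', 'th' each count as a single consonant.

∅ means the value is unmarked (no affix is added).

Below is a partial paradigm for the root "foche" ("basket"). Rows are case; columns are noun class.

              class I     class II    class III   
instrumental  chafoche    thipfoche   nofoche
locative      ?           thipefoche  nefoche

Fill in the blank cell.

chefoche

Attach case locative e- → efoche.
Attach noun class class I cha- → chaefoche.
Apply vowel deletion: chaefoche → chefoche.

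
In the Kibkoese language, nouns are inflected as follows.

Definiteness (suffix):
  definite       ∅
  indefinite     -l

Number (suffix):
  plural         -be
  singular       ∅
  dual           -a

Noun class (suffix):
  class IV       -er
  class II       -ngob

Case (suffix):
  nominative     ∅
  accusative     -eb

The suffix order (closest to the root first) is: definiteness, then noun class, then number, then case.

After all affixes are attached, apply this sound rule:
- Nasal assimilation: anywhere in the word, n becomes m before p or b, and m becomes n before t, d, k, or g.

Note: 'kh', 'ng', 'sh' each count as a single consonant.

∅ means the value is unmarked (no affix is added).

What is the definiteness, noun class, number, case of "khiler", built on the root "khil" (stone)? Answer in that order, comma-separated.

Segment: khil-er.
definiteness: ∅ → definite.
noun class: -er → class IV.
number: ∅ → singular.
case: ∅ → nominative.

definite, class IV, singular, nominative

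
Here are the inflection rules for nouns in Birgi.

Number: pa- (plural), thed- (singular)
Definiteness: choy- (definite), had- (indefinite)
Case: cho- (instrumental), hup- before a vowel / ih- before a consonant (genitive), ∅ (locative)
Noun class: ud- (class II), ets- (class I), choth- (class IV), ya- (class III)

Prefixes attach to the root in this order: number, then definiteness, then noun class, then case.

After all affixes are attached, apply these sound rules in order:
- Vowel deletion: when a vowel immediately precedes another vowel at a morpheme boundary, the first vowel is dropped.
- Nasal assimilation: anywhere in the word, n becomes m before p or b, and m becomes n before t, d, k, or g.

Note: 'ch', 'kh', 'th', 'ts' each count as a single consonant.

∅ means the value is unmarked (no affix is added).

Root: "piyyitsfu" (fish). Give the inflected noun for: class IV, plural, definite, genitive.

ihchothchoypapiyyitsfu

Attach number plural pa- → papiyyitsfu.
Attach definiteness definite choy- → choypapiyyitsfu.
Attach noun class class IV choth- → chothchoypapiyyitsfu.
Attach case genitive ih- (before consonant 'ch') → ihchothchoypapiyyitsfu.
Vowel deletion: no change.
Nasal assimilation: no change.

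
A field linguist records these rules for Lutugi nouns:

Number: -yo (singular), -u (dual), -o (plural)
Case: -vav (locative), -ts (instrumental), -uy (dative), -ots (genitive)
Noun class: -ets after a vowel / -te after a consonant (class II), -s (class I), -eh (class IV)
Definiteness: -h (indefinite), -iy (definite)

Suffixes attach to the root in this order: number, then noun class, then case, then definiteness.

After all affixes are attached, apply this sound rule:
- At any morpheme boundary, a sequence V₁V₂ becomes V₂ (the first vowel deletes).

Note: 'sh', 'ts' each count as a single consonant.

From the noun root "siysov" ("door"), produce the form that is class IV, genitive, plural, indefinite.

siysovehotsh

Attach number plural -o → siysovo.
Attach noun class class IV -eh → siysovoeh.
Attach case genitive -ots → siysovoehots.
Attach definiteness indefinite -h → siysovoehotsh.
Apply vowel deletion: siysovoehotsh → siysovehotsh.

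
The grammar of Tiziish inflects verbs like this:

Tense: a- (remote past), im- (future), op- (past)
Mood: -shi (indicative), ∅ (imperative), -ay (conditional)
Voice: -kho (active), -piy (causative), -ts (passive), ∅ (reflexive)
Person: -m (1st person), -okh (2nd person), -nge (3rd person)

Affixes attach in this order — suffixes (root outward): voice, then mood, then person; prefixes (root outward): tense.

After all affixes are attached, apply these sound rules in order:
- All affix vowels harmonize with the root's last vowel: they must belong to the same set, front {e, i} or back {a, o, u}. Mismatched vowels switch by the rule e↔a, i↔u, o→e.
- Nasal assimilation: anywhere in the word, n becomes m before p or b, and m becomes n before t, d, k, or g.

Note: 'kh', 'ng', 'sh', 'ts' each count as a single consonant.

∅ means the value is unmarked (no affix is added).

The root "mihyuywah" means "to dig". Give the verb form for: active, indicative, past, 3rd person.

Attach voice active -kho → mihyuywahkho.
Attach mood indicative -shi → mihyuywahkhoshi.
Attach person 3rd person -nge → mihyuywahkhoshinge.
Attach tense past op- → opmihyuywahkhoshinge.
Apply vowel harmony: opmihyuywahkhoshinge → opmihyuywahkhoshunga.
Nasal assimilation: no change.

opmihyuywahkhoshunga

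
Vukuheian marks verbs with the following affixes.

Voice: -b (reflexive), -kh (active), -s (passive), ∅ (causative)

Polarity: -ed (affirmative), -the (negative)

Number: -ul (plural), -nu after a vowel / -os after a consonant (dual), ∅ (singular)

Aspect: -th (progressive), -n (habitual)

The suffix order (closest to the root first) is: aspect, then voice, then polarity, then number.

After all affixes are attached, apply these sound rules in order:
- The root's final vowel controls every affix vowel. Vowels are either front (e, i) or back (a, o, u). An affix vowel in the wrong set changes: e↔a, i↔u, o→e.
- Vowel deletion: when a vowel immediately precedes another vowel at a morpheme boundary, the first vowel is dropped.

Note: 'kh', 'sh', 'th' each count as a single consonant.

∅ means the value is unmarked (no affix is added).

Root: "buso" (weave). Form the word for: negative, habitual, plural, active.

Attach aspect habitual -n → buson.
Attach voice active -kh → busonkh.
Attach polarity negative -the → busonkhthe.
Attach number plural -ul → busonkhtheul.
Apply vowel harmony: busonkhtheul → busonkhthaul.
Apply vowel deletion: busonkhthaul → busonkhthul.

busonkhthul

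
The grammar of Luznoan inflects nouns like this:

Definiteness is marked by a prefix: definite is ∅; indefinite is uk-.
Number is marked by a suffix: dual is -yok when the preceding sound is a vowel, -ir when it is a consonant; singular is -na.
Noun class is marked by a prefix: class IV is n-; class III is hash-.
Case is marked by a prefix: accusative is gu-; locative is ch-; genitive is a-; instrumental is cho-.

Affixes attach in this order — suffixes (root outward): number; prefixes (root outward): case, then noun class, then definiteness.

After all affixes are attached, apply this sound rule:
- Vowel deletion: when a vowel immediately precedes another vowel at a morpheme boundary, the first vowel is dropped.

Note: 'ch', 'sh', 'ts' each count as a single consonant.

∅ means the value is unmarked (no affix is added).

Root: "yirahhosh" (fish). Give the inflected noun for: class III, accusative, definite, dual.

hashguyirahhoshir

Attach case accusative gu- → guyirahhosh.
Attach noun class class III hash- → hashguyirahhosh.
Attach number dual -ir (after consonant 'sh') → hashguyirahhoshir.
definiteness = definite: zero marking, form stays hashguyirahhoshir.
Vowel deletion: no change.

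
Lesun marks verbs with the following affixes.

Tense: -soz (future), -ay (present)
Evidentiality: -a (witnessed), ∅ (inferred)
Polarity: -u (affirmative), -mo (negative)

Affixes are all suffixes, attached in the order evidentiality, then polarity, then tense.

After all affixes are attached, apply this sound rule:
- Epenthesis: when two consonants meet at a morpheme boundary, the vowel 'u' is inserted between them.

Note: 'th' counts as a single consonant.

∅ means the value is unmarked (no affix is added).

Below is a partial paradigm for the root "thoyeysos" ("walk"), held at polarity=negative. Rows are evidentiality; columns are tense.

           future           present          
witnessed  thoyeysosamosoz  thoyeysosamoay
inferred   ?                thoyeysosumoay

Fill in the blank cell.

evidentiality = inferred: zero marking, form stays thoyeysos.
Attach polarity negative -mo → thoyeysosmo.
Attach tense future -soz → thoyeysosmosoz.
Apply epenthesis: thoyeysosmosoz → thoyeysosumosoz.

thoyeysosumosoz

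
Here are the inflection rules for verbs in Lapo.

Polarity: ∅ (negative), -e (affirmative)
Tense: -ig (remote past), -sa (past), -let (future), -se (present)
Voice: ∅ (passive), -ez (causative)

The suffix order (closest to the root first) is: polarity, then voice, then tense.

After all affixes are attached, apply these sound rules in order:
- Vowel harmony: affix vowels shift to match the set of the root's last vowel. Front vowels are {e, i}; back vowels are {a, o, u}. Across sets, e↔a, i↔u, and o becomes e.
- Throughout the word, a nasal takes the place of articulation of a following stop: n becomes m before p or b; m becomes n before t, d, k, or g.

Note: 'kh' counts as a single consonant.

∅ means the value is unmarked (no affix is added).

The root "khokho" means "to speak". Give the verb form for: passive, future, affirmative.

Attach polarity affirmative -e → khokhoe.
voice = passive: zero marking, form stays khokhoe.
Attach tense future -let → khokhoelet.
Apply vowel harmony: khokhoelet → khokhoalat.
Nasal assimilation: no change.

khokhoalat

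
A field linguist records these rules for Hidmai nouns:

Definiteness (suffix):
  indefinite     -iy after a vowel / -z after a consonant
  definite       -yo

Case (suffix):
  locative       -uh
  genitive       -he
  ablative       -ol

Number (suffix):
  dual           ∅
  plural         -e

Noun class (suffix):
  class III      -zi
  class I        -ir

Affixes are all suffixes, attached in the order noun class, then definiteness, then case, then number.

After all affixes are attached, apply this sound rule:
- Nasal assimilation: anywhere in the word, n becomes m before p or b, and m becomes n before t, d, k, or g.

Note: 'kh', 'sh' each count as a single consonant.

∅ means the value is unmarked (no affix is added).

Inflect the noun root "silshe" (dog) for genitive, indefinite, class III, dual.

Attach noun class class III -zi → silshezi.
Attach definiteness indefinite -iy (after vowel 'i') → silsheziiy.
Attach case genitive -he → silsheziiyhe.
number = dual: zero marking, form stays silsheziiyhe.
Nasal assimilation: no change.

silsheziiyhe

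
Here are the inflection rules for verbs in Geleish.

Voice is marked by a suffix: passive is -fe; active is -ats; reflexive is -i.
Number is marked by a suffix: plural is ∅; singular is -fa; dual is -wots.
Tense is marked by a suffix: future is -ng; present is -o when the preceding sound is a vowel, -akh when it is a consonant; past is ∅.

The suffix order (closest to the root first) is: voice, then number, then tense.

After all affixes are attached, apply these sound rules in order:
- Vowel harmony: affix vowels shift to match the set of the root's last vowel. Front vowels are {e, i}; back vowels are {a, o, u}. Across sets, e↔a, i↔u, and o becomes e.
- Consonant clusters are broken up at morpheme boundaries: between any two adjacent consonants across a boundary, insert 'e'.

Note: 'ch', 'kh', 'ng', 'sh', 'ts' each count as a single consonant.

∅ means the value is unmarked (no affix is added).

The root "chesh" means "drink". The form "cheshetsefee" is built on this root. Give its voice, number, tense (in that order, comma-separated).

active, singular, present

Segment: chesh-ats-fa-o.
voice: -ats → active.
number: -fa → singular.
tense: -o/akh → present.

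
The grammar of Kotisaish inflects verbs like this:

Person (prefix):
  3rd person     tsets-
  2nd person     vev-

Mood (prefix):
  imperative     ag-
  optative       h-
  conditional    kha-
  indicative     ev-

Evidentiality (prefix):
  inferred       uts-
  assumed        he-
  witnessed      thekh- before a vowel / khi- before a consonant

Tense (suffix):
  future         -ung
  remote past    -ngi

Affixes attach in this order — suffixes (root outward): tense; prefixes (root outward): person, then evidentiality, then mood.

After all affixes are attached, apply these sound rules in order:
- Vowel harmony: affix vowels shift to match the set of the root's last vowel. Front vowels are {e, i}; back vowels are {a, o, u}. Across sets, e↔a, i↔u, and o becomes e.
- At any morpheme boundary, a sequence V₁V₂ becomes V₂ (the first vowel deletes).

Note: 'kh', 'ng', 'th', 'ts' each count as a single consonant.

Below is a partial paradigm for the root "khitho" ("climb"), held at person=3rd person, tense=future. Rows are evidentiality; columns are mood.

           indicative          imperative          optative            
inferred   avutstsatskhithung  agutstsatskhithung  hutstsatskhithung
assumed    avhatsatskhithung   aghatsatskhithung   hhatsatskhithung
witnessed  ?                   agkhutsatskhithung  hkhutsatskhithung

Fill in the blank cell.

Attach person 3rd person tsets- → tsetskhitho.
Attach tense future -ung → tsetskhithoung.
Attach evidentiality witnessed khi- (before consonant 'ts') → khitsetskhithoung.
Attach mood indicative ev- → evkhitsetskhithoung.
Apply vowel harmony: evkhitsetskhithoung → avkhutsatskhithoung.
Apply vowel deletion: avkhutsatskhithoung → avkhutsatskhithung.

avkhutsatskhithung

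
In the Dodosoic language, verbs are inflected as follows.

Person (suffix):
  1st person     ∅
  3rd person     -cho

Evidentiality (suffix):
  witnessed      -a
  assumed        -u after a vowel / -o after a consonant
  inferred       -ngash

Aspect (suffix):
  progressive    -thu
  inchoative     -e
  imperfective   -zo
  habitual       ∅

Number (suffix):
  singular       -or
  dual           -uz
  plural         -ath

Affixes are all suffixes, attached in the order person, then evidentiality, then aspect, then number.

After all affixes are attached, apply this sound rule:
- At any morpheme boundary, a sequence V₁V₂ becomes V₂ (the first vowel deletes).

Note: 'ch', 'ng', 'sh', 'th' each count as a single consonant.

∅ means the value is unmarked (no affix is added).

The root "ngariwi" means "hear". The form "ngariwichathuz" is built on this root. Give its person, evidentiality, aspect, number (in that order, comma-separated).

3rd person, witnessed, progressive, dual

Segment: ngariwi-cho-a-thu-uz.
person: -cho → 3rd person.
evidentiality: -a → witnessed.
aspect: -thu → progressive.
number: -uz → dual.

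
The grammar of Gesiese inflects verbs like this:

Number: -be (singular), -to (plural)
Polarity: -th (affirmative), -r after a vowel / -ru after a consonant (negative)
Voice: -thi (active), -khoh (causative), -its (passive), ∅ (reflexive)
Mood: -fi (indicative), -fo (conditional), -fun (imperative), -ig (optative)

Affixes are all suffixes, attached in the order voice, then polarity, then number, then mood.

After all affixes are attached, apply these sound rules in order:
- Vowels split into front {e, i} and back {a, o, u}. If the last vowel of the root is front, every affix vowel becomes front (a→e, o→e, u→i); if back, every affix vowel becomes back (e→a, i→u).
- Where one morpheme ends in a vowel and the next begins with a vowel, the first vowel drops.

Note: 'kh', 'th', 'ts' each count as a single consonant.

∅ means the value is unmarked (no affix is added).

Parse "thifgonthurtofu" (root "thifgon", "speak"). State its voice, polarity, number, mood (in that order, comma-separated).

active, negative, plural, indicative

Segment: thifgon-thi-r-to-fi.
voice: -thi → active.
polarity: -r/ru → negative.
number: -to → plural.
mood: -fi → indicative.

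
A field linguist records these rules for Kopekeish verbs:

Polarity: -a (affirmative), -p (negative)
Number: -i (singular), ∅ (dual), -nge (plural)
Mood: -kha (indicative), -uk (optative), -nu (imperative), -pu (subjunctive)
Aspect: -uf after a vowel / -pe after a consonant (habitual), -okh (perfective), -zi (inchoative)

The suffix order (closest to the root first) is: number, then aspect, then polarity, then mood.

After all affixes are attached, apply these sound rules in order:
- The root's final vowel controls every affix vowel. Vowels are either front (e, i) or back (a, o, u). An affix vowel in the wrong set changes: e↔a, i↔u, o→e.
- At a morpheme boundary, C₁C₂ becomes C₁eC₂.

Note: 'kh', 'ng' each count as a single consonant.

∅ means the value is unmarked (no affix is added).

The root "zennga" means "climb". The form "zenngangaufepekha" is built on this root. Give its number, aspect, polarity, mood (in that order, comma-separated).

plural, habitual, negative, indicative

Segment: zennga-nge-uf-p-kha.
number: -nge → plural.
aspect: -uf/pe → habitual.
polarity: -p → negative.
mood: -kha → indicative.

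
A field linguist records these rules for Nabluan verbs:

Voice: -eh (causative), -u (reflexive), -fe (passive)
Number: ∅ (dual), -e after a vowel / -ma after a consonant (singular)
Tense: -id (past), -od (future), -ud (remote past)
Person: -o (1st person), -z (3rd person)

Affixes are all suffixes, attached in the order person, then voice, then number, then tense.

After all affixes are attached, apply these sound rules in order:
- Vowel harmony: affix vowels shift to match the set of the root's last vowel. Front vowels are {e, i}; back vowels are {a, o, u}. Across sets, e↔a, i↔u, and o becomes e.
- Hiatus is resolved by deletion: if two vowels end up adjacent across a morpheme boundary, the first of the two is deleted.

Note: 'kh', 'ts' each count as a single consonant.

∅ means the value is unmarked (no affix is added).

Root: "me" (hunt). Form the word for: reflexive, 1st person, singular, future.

Attach person 1st person -o → meo.
Attach voice reflexive -u → meou.
Attach number singular -e (after vowel 'u') → meoue.
Attach tense future -od → meoueod.
Apply vowel harmony: meoueod → meeieed.
Apply vowel deletion: meeieed → med.

med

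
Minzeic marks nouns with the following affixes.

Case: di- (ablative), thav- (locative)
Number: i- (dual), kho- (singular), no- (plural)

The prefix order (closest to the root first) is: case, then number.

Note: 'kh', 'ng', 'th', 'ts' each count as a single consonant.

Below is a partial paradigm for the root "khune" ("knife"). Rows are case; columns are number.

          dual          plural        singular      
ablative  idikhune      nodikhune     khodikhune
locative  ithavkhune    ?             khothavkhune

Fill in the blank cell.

Attach case locative thav- → thavkhune.
Attach number plural no- → nothavkhune.

nothavkhune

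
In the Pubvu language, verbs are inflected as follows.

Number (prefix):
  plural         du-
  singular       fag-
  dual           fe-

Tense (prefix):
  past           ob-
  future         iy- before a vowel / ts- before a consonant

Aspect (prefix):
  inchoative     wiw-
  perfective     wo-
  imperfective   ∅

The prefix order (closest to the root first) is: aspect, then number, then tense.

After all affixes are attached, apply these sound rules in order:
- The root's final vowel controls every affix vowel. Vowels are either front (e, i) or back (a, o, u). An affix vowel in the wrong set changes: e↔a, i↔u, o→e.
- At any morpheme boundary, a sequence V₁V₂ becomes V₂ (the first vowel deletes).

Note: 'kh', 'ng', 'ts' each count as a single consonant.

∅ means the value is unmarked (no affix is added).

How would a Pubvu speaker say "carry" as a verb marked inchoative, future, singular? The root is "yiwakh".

Attach aspect inchoative wiw- → wiwyiwakh.
Attach number singular fag- → fagwiwyiwakh.
Attach tense future ts- (before consonant 'f') → tsfagwiwyiwakh.
Apply vowel harmony: tsfagwiwyiwakh → tsfagwuwyiwakh.
Vowel deletion: no change.

tsfagwuwyiwakh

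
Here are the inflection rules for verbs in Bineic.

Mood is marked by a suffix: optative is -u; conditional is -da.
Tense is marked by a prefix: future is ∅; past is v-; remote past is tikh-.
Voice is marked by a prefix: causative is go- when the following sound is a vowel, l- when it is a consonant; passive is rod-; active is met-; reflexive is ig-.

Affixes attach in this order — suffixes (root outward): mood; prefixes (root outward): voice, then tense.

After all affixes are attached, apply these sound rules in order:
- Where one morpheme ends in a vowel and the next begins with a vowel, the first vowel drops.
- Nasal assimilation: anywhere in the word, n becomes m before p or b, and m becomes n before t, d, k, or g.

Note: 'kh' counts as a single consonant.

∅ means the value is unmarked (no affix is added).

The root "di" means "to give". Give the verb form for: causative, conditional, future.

Attach mood conditional -da → dida.
Attach voice causative l- (before consonant 'd') → ldida.
tense = future: zero marking, form stays ldida.
Vowel deletion: no change.
Nasal assimilation: no change.

ldida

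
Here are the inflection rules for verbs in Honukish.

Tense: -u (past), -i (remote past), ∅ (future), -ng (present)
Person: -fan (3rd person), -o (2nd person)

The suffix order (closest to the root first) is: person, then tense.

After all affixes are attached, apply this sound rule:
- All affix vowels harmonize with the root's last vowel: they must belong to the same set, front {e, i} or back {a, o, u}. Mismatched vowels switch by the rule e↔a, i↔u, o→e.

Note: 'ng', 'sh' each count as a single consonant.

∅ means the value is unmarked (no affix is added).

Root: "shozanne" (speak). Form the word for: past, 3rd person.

Attach person 3rd person -fan → shozannefan.
Attach tense past -u → shozannefanu.
Apply vowel harmony: shozannefanu → shozannefeni.

shozannefeni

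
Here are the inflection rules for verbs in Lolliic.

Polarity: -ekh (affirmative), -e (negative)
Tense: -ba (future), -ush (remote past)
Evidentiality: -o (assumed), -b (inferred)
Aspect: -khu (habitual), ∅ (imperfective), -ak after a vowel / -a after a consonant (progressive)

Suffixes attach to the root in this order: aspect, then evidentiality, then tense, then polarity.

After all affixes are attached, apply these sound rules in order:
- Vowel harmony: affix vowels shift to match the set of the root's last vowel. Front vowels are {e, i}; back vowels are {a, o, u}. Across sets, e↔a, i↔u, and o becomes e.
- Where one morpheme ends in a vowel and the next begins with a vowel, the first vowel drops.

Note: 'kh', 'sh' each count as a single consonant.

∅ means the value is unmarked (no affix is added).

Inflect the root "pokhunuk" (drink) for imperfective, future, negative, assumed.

pokhunukoba

aspect = imperfective: zero marking, form stays pokhunuk.
Attach evidentiality assumed -o → pokhunuko.
Attach tense future -ba → pokhunukoba.
Attach polarity negative -e → pokhunukobae.
Apply vowel harmony: pokhunukobae → pokhunukobaa.
Apply vowel deletion: pokhunukobaa → pokhunukoba.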